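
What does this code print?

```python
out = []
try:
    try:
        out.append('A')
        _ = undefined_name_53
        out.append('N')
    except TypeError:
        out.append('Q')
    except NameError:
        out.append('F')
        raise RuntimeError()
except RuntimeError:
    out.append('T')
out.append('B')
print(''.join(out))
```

Execution trace: 'A' (inner try body) → 'F' (inner except NameError) → 'T' (outer except RuntimeError) → 'B' (after the try/except). Output: AFTB

Answer: AFTB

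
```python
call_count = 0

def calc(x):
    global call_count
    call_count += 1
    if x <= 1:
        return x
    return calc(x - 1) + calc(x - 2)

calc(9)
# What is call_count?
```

Calls(x) = 1 + Calls(x-1) + Calls(x-2); Calls(0)=Calls(1)=1. For x=9 this gives 109.

Answer: 109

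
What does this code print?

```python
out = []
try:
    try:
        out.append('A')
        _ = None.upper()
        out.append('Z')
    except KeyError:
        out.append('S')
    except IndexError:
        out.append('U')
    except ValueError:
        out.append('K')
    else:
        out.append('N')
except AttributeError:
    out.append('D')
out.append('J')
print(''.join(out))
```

Execution trace: 'A' (inner try body) → 'D' (outer except AttributeError) → 'J' (after the try/except). Output: ADJ

Answer: ADJ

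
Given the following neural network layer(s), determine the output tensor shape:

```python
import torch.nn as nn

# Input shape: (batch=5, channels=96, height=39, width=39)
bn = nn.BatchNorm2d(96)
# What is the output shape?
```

Input: (5, 96, 39, 39) -> Output: (5, 96, 39, 39)

Answer: (5, 96, 39, 39)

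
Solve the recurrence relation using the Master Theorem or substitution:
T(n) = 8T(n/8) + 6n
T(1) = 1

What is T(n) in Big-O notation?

By Master Theorem: a=8, b=8, f(n)=6n. Since log_8(8) = 1 and f(n) = Θ(n^1), Case 2 applies. T(n) = O(n log n).

Answer: O(n log n)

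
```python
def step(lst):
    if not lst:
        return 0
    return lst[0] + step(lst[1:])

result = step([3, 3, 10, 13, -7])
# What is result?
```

3 + 3 + 10 + 13 + (-7) + 0 = 22

Answer: 22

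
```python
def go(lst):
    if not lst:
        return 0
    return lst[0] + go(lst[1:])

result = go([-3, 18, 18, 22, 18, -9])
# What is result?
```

(-3) + 18 + 18 + 22 + 18 + (-9) + 0 = 64

Answer: 64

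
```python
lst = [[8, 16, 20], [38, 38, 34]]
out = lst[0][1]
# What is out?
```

Trace:
`lst = [[8, 16, 20], [38, 38, 34]]` → lst = [[8, 16, 20], [38, 38, 34]]
`out = lst[0][1]` → out = 16
So out = 16

Answer: 16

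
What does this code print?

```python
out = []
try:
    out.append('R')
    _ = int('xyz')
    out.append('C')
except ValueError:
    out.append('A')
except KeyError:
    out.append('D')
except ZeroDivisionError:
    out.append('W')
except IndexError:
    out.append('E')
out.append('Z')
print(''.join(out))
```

Execution trace: 'R' (try body) → 'A' (except ValueError) → 'Z' (after the try/except). Output: RAZ

Answer: RAZ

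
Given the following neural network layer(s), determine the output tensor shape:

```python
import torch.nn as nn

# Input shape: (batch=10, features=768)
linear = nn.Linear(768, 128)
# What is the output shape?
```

Input: (10, 768) -> Output: (10, 128)

Answer: (10, 128)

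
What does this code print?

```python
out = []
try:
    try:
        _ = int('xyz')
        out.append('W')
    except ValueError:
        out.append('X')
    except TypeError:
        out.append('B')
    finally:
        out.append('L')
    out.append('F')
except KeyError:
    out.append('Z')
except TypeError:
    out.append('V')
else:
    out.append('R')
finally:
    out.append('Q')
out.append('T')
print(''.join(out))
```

Execution trace: 'X' (inner except ValueError) → 'L' (inner finally) → 'F' (try body, no exception) → 'R' (else) → 'Q' (finally) → 'T' (after the try/except). Output: XLFRQT

Answer: XLFRQT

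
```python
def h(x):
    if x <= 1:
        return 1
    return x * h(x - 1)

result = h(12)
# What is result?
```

h(12) = 12 * 11 * 10 * 9 * 8 * 7 * 6 * 5 * 4 * 3 * 2 * 1 = 479001600

Answer: 479001600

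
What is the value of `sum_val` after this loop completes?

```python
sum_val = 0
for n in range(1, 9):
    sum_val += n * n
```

Sum of squares 1² to 8² = 204
`sum_val` takes the values: 0 → 1 → 5 → 14 → 30 → 55 → 91 → 140 → 204

Answer: 204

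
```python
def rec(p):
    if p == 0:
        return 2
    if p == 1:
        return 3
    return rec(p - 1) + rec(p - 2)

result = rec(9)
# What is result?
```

Build up from base cases: rec(0)=2, rec(1)=3, rec(2)=5, rec(3)=8, rec(4)=13, rec(5)=21, rec(6)=34, ..., rec(9)=144

Answer: 144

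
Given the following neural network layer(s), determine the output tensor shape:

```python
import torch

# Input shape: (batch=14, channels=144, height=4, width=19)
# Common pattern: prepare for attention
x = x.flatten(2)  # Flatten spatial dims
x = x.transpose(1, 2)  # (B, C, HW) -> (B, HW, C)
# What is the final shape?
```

Input: (14, 144, 4, 19) -> after flatten(2): (14, 144, 76) -> Output: (14, 76, 144)

Answer: (14, 76, 144)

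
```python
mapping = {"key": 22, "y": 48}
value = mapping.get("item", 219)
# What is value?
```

Trace:
`mapping = {"key": 22, "y": 48}` → mapping = {'key': 22, 'y': 48}
`value = mapping.get("item", 219)` → value = 219
So value = 219

Answer: 219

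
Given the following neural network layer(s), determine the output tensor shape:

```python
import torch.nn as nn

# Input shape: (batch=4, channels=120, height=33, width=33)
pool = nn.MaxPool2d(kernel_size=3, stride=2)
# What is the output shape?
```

Input: (4, 120, 33, 33) -> Output: (4, 120, 16, 16)

Answer: (4, 120, 16, 16)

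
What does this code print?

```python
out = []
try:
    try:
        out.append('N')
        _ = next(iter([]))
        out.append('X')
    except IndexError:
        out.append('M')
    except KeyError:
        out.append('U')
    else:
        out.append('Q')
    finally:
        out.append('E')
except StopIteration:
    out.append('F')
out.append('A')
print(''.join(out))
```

Execution trace: 'N' (try body) → 'E' (finally) → 'F' (outer except StopIteration) → 'A' (after the try/except). Output: NEFA

Answer: NEFA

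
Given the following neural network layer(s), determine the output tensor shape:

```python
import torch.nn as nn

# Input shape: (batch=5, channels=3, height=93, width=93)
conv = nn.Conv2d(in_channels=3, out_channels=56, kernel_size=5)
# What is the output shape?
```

Input: (5, 3, 93, 93) -> Output: (5, 56, 89, 89)

Answer: (5, 56, 89, 89)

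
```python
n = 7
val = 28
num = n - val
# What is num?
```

Trace:
`n = 7` → n = 7
`val = 28` → val = 28
`num = n - val` → num = -21
So num = -21

Answer: -21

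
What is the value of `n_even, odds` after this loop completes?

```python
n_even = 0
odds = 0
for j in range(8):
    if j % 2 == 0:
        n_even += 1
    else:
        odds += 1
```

Count evens and odds in range(8)
`n_even, odds` takes the values: (0, 0) → (1, 0) → (1, 1) → (2, 1) → (2, 2) → (3, 2) → (3, 3) → (4, 3) → (4, 4)

Answer: 4, 4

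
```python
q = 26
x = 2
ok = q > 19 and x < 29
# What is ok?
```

Trace:
`q = 26` → q = 26
`x = 2` → x = 2
`ok = q > 19 and x < 29` → ok = True
So ok = True

Answer: True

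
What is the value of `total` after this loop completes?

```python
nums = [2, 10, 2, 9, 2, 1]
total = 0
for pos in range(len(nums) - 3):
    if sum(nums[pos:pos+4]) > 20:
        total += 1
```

Count windows with sum > 20
`total` takes the values: 0 → 1 → 2

Answer: 2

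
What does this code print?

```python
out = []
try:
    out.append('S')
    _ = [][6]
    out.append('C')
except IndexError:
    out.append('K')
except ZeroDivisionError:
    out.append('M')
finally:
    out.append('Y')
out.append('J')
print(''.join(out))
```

Execution trace: 'S' (try body) → 'K' (except IndexError) → 'Y' (finally) → 'J' (after the try/except). Output: SKYJ

Answer: SKYJ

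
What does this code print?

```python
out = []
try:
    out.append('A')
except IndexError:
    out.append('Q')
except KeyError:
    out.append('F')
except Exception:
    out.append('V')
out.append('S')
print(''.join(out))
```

Execution trace: 'A' (try body, no exception) → 'S' (after the try/except). Output: AS

Answer: AS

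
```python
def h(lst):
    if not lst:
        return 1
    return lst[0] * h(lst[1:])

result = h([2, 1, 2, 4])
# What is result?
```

Product over [2, 1, 2, 4] = 2 * 1 * 2 * 4 = 16

Answer: 16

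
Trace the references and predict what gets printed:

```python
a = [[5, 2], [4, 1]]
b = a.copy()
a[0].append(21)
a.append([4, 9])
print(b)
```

Key concept: shallow copy with nested lists.
Step by step:
`a = [[5, 2], [4, 1]]` → a = [[5, 2], [4, 1]]
`b = a.copy()` → b = [[5, 2], [4, 1]]
`a[0].append(21)` → a = [[5, 2, 21], [4, 1]]; b = [[5, 2, 21], [4, 1]]
`a.append([4, 9])` → a = [[5, 2, 21], [4, 1], [4, 9]]
`print(b)` → prints [[5, 2, 21], [4, 1]]

Answer: [[5, 2, 21], [4, 1]]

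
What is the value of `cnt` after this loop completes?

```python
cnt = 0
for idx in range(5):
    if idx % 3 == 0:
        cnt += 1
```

Count numbers divisible by 3 in range(5)
`cnt` takes the values: 0 → 1 → 2

Answer: 2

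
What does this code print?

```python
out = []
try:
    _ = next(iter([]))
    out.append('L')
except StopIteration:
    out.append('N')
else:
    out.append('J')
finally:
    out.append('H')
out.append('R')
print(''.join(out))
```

Execution trace: 'N' (except StopIteration) → 'H' (finally) → 'R' (after the try/except). Output: NHR

Answer: NHR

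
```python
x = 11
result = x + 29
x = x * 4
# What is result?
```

Trace:
`x = 11` → x = 11
`result = x + 29` → result = 40
`x = x * 4` → x = 44
So result = 40

Answer: 40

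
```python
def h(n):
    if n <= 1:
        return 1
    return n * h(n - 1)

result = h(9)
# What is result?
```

h(9) = 9 * 8 * 7 * 6 * 5 * 4 * 3 * 2 * 1 = 362880

Answer: 362880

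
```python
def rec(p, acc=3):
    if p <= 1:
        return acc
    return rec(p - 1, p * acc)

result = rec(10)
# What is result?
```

Accumulator trace (n, acc): (10, 3) -> (9, 30) -> (8, 270) -> (7, 2160) -> (6, 15120) -> (5, 90720) -> (4, 453600) -> (3, 1814400) -> (2, 5443200) -> (1, 10886400) -> return 10886400

Answer: 10886400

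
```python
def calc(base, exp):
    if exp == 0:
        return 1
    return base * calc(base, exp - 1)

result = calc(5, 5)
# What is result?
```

calc(5, 5) = 5 * 5 * 5 * 5 * 5 = 3125

Answer: 3125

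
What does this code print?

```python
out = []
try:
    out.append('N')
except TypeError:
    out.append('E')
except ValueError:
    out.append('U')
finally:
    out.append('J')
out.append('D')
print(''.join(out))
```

Execution trace: 'N' (try body, no exception) → 'J' (finally) → 'D' (after the try/except). Output: NJD

Answer: NJD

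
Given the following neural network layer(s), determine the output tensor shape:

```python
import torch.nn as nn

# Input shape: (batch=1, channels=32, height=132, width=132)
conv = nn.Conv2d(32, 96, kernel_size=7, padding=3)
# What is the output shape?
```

Input: (1, 32, 132, 132) -> Output: (1, 96, 132, 132)

Answer: (1, 96, 132, 132)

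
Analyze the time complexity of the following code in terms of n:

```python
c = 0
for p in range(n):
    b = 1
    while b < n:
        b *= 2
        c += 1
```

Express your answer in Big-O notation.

Each loop level contributes: n × log n. Multiplying the contributions gives O(n log n).

Answer: O(n log n)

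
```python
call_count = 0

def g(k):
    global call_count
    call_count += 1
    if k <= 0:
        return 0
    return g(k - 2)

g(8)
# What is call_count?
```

Linear recursion stepping by 2: 5 calls from k=8 down to ≤0.

Answer: 5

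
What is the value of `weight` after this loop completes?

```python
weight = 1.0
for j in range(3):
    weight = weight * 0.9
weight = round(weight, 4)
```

Exponential decay: 1.0 * 0.9^3
`weight` takes the values: 1.0 → 0.9 → 0.81 → 0.729

Answer: 0.729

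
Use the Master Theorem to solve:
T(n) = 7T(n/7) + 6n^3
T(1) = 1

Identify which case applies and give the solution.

a=7, b=7, f(n)=6n^3. log_7(7) = 1. Since c=3 > 1 and the regularity condition holds (7(n/7)^3 = (7/7^3)n^3 with 7/7^3 < 1), Case 3 applies: T(n) = Θ(f(n)) = O(n^3).

Answer: O(n^3) - Case 3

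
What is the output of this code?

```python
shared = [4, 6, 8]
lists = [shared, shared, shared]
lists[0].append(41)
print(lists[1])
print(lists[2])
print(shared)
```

Key concept: list of same reference.
Step by step:
`shared = [4, 6, 8]` → shared = [4, 6, 8]
`lists = [shared, shared, shared]` → lists = [[4, 6, 8], [4, 6, 8], [4, 6, 8]]
`lists[0].append(41)` → shared = [4, 6, 8, 41]; lists = [[4, 6, 8, 41], [4, 6, 8, 41], [4, 6, 8, 41]]
`print(lists[1])` → prints [4, 6, 8, 41]
`print(lists[2])` → prints [4, 6, 8, 41]
`print(shared)` → prints [4, 6, 8, 41]

Answer:
[4, 6, 8, 41]
[4, 6, 8, 41]
[4, 6, 8, 41]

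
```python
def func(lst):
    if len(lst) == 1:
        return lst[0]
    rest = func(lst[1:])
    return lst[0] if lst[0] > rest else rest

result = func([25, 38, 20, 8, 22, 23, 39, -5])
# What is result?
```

Recursive max over [25, 38, 20, 8, 22, 23, 39, -5] = 39

Answer: 39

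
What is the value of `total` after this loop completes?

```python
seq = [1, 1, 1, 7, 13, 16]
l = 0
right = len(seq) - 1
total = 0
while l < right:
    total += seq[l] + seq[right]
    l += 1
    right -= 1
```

Sum of pairs from ends
`total` takes the values: 0 → 17 → 31 → 39

Answer: 39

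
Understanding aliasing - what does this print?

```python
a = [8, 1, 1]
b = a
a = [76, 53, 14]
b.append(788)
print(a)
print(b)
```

Key concept: rebinding vs mutation: a is rebound to a new list, b still points at the original.
Step by step:
`a = [8, 1, 1]` → a = [8, 1, 1]
`b = a` → b = [8, 1, 1] (same object as a)
`a = [76, 53, 14]` → a = [76, 53, 14]
`b.append(788)` → b = [8, 1, 1, 788]
`print(a)` → prints [76, 53, 14]
`print(b)` → prints [8, 1, 1, 788]

Answer:
[76, 53, 14]
[8, 1, 1, 788]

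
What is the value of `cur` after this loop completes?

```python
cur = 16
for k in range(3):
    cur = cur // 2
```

Halve 3 times: 16 // 2^3 = 2
`cur` takes the values: 16 → 8 → 4 → 2

Answer: 2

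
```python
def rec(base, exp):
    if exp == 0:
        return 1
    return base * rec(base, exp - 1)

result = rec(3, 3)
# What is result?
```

rec(3, 3) = 3 * 3 * 3 = 27

Answer: 27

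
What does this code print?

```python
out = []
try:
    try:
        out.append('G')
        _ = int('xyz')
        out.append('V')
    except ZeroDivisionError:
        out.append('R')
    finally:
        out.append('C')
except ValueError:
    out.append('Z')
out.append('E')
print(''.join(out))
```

Execution trace: 'G' (try body) → 'C' (finally) → 'Z' (outer except ValueError) → 'E' (after the try/except). Output: GCZE

Answer: GCZE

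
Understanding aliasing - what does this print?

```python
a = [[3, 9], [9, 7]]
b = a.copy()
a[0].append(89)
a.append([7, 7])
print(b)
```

Key concept: shallow copy with nested lists.
Step by step:
`a = [[3, 9], [9, 7]]` → a = [[3, 9], [9, 7]]
`b = a.copy()` → b = [[3, 9], [9, 7]]
`a[0].append(89)` → a = [[3, 9, 89], [9, 7]]; b = [[3, 9, 89], [9, 7]]
`a.append([7, 7])` → a = [[3, 9, 89], [9, 7], [7, 7]]
`print(b)` → prints [[3, 9, 89], [9, 7]]

Answer: [[3, 9, 89], [9, 7]]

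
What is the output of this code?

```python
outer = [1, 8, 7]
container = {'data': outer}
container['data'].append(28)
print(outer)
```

Key concept: dict holds reference to list.
Step by step:
`outer = [1, 8, 7]` → outer = [1, 8, 7]
`container = {'data': outer}` → container = {'data': [1, 8, 7]}
`container['data'].append(28)` → outer = [1, 8, 7, 28]; container = {'data': [1, 8, 7, 28]}
`print(outer)` → prints [1, 8, 7, 28]

Answer: [1, 8, 7, 28]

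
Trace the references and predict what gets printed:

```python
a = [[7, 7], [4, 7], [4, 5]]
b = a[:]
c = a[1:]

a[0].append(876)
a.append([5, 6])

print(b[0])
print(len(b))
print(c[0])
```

Key concept: slice with nested mutation.
Step by step:
`a = [[7, 7], [4, 7], [4, 5]]` → a = [[7, 7], [4, 7], [4, 5]]
`b = a[:]` → b = [[7, 7], [4, 7], [4, 5]]
`c = a[1:]` → c = [[4, 7], [4, 5]]
`a[0].append(876)` → a = [[7, 7, 876], [4, 7], [4, 5]]; b = [[7, 7, 876], [4, 7], [4, 5]]
`a.append([5, 6])` → a = [[7, 7, 876], [4, 7], [4, 5], [5, 6]]
`print(b[0])` → prints [7, 7, 876]
`print(len(b))` → prints 3
`print(c[0])` → prints [4, 7]

Answer:
[7, 7, 876]
3
[4, 7]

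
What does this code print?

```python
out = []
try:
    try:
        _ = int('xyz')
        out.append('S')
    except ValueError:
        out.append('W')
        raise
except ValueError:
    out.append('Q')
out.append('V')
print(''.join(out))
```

Execution trace: 'W' (inner except ValueError) → 'Q' (outer except ValueError) → 'V' (after the try/except). Output: WQV

Answer: WQV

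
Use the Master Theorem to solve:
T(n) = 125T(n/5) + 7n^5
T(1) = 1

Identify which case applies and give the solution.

a=125, b=5, f(n)=7n^5. log_5(125) = 3. Since c=5 > 3 and the regularity condition holds (125(n/5)^5 = (125/5^5)n^5 with 125/5^5 < 1), Case 3 applies: T(n) = Θ(f(n)) = O(n^5).

Answer: O(n^5) - Case 3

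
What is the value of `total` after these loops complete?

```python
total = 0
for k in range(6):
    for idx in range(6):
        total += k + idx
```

Sum of all k+idx for k,idx in 6x6
`total` takes the values: 0 → 1 → 3 → 6 → 10 → 15 → 16 → 18 → 21 → 25 → 30 → 36 → 38 → 41 → 45 → 50 → 56 → 63 → 66 → 70 → 75 → 81 → 88 → 96 → 100 → 105 → 111 → 118 → 126 → 135 → 140 → 146 → 153 → 161 → 170 → 180

Answer: 180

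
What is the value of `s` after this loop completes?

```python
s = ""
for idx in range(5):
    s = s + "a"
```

Repeat 'a' 5 times
`s` takes the values: "" → "a" → "aa" → "aaa" → "aaaa" → "aaaaa"

Answer: "aaaaa"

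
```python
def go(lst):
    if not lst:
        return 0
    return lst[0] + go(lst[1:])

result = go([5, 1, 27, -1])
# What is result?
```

5 + 1 + 27 + (-1) + 0 = 32

Answer: 32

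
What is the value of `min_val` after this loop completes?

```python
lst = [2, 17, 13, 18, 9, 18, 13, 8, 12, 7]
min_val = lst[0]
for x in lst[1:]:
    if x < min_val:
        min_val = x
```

Minimum of [2, 17, 13, 18, 9, 18, 13, 8, 12, 7]
`min_val` takes the values: 2

Answer: 2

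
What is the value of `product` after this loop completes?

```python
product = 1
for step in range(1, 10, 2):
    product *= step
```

Product of 1, 3, 5, ... up to 9
`product` takes the values: 1 → 3 → 15 → 105 → 945

Answer: 945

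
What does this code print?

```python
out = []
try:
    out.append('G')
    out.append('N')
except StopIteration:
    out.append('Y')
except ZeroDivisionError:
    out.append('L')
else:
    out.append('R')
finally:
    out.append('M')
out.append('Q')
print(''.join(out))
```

Execution trace: 'G' (try body) → 'N' (try body, no exception) → 'R' (else) → 'M' (finally) → 'Q' (after the try/except). Output: GNRMQ

Answer: GNRMQ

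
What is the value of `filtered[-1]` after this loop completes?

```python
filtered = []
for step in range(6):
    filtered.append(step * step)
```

Last element of squares 0 to 5
`filtered` takes the values: [] → [0] → [0, 1] → [0, 1, 4] → [0, 1, 4, 9] → [0, 1, 4, 9, 16] → [0, 1, 4, 9, 16, 25]
So `filtered[-1]` = 25

Answer: 25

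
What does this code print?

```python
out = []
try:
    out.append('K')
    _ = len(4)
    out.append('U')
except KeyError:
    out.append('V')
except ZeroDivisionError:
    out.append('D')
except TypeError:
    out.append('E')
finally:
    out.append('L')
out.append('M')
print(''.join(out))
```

Execution trace: 'K' (try body) → 'E' (except TypeError) → 'L' (finally) → 'M' (after the try/except). Output: KELM

Answer: KELM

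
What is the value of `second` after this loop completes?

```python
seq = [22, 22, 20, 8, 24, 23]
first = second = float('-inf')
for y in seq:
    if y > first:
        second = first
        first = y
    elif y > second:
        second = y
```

Second largest (with repeats) in [22, 22, 20, 8, 24, 23]
`second` takes the values: -inf → 22 → 23

Answer: 23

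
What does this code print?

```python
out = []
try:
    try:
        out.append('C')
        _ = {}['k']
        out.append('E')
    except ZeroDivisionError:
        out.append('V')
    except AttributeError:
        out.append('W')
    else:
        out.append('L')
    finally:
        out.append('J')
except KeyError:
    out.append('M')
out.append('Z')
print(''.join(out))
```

Execution trace: 'C' (try body) → 'J' (finally) → 'M' (outer except KeyError) → 'Z' (after the try/except). Output: CJMZ

Answer: CJMZ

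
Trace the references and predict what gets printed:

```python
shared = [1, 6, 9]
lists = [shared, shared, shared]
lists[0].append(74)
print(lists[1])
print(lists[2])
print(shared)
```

Key concept: list of same reference.
Step by step:
`shared = [1, 6, 9]` → shared = [1, 6, 9]
`lists = [shared, shared, shared]` → lists = [[1, 6, 9], [1, 6, 9], [1, 6, 9]]
`lists[0].append(74)` → shared = [1, 6, 9, 74]; lists = [[1, 6, 9, 74], [1, 6, 9, 74], [1, 6, 9, 74]]
`print(lists[1])` → prints [1, 6, 9, 74]
`print(lists[2])` → prints [1, 6, 9, 74]
`print(shared)` → prints [1, 6, 9, 74]

Answer:
[1, 6, 9, 74]
[1, 6, 9, 74]
[1, 6, 9, 74]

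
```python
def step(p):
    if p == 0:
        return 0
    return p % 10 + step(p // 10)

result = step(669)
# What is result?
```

Sum of digits of 669: 9 + 6 + 6 = 21

Answer: 21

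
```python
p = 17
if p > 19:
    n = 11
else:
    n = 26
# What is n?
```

Trace:
`p = 17` → p = 17
`if p > 19: ...` → p > 19 is False, take else branch → n = 26
So n = 26

Answer: 26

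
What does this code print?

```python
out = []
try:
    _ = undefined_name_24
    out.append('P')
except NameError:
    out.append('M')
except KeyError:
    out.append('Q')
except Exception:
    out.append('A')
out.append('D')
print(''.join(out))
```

Execution trace: 'M' (except NameError) → 'D' (after the try/except). Output: MD

Answer: MD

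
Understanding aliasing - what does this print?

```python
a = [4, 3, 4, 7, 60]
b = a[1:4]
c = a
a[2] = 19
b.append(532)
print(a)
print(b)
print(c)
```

Key concept: slice vs alias.
Step by step:
`a = [4, 3, 4, 7, 60]` → a = [4, 3, 4, 7, 60]
`b = a[1:4]` → b = [3, 4, 7]
`c = a` → c = [4, 3, 4, 7, 60] (same object as a)
`a[2] = 19` → a = [4, 3, 19, 7, 60] (same object as c); c = [4, 3, 19, 7, 60] (same object as a)
`b.append(532)` → b = [3, 4, 7, 532]
`print(a)` → prints [4, 3, 19, 7, 60]
`print(b)` → prints [3, 4, 7, 532]
`print(c)` → prints [4, 3, 19, 7, 60]

Answer:
[4, 3, 19, 7, 60]
[3, 4, 7, 532]
[4, 3, 19, 7, 60]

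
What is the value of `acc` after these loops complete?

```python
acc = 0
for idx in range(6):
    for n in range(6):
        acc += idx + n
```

Sum of all idx+n for idx,n in 6x6
`acc` takes the values: 0 → 1 → 3 → 6 → 10 → 15 → 16 → 18 → 21 → 25 → 30 → 36 → 38 → 41 → 45 → 50 → 56 → 63 → 66 → 70 → 75 → 81 → 88 → 96 → 100 → 105 → 111 → 118 → 126 → 135 → 140 → 146 → 153 → 161 → 170 → 180

Answer: 180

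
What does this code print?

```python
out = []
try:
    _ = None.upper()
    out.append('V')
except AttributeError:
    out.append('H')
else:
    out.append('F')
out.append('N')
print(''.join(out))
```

Execution trace: 'H' (except AttributeError) → 'N' (after the try/except). Output: HN

Answer: HN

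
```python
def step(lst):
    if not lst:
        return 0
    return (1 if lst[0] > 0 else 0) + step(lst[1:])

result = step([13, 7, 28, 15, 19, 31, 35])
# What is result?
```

Count of positive elements in [13, 7, 28, 15, 19, 31, 35] = 7

Answer: 7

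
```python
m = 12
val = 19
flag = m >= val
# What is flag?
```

Trace:
`m = 12` → m = 12
`val = 19` → val = 19
`flag = m >= val` → flag = False
So flag = False

Answer: False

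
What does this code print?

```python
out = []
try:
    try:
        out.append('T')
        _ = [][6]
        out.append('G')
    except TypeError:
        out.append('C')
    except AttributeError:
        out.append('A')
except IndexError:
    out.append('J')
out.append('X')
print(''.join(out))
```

Execution trace: 'T' (try body) → 'J' (outer except IndexError) → 'X' (after the try/except). Output: TJX

Answer: TJX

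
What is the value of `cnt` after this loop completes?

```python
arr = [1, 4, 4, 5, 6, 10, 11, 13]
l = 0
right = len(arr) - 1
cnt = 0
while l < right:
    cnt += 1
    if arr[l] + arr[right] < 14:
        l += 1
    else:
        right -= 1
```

Steps to find pair summing to 14
`cnt` takes the values: 0 → 1 → 2 → 3 → 4 → 5 → 6 → 7

Answer: 7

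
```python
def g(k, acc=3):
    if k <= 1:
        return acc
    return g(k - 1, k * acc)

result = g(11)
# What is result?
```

Accumulator trace (n, acc): (11, 3) -> (10, 33) -> (9, 330) -> (8, 2970) -> (7, 23760) -> (6, 166320) -> (5, 997920) -> (4, 4989600) -> (3, 19958400) -> (2, 59875200) -> (1, 119750400) -> return 119750400

Answer: 119750400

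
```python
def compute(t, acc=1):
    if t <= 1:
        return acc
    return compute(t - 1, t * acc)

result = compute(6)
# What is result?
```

Accumulator trace (n, acc): (6, 1) -> (5, 6) -> (4, 30) -> (3, 120) -> (2, 360) -> (1, 720) -> return 720

Answer: 720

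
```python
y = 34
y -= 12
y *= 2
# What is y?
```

Trace:
`y = 34` → y = 34
`y -= 12` → y = 22
`y *= 2` → y = 44
So y = 44

Answer: 44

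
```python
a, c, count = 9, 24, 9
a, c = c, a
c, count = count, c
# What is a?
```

Trace:
`a, c, count = 9, 24, 9` → a = 9; c = 24; count = 9
`a, c = c, a` → a = 24; c = 9
`c, count = count, c` → c = 9; count = 9
So a = 24

Answer: 24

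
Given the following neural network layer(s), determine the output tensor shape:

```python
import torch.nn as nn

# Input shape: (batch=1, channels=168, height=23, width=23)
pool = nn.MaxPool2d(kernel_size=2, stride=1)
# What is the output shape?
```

Input: (1, 168, 23, 23) -> Output: (1, 168, 22, 22)

Answer: (1, 168, 22, 22)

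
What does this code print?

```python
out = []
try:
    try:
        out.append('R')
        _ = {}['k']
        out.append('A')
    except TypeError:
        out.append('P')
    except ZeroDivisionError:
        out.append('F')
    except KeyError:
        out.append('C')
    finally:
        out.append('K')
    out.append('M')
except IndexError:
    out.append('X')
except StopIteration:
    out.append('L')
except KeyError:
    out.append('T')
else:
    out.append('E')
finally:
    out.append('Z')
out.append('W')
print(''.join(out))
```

Execution trace: 'R' (inner try body) → 'C' (inner except KeyError) → 'K' (inner finally) → 'M' (try body, no exception) → 'E' (else) → 'Z' (finally) → 'W' (after the try/except). Output: RCKMEZW

Answer: RCKMEZW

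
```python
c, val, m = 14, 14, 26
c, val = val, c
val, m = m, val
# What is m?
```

Trace:
`c, val, m = 14, 14, 26` → c = 14; val = 14; m = 26
`c, val = val, c` → c = 14; val = 14
`val, m = m, val` → val = 26; m = 14
So m = 14

Answer: 14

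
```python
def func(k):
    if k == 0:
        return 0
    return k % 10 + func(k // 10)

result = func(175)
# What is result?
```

Sum of digits of 175: 5 + 7 + 1 = 13

Answer: 13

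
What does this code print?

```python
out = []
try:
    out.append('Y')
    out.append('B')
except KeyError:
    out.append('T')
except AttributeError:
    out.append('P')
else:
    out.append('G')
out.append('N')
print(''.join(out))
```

Execution trace: 'Y' (try body) → 'B' (try body, no exception) → 'G' (else) → 'N' (after the try/except). Output: YBGN

Answer: YBGN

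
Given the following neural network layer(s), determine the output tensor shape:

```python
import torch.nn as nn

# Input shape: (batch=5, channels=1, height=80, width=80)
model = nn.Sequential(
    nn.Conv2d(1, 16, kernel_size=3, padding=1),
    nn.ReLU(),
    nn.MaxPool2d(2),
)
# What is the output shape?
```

Input: (5, 1, 80, 80) -> after Conv2d: (5, 16, 80, 80) -> after ReLU: (5, 16, 80, 80) -> Output: (5, 16, 40, 40)

Answer: (5, 16, 40, 40)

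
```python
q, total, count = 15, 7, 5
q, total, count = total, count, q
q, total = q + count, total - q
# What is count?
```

Trace:
`q, total, count = 15, 7, 5` → q = 15; total = 7; count = 5
`q, total, count = total, count, q` → q = 7; total = 5; count = 15
`q, total = q + count, total - q` → q = 22; total = -2
So count = 15

Answer: 15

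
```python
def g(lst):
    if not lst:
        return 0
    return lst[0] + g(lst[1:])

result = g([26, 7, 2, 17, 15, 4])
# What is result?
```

26 + 7 + 2 + 17 + 15 + 4 + 0 = 71

Answer: 71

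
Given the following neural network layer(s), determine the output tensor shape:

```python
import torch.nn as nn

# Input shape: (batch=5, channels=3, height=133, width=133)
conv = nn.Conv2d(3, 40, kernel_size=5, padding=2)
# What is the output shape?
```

Input: (5, 3, 133, 133) -> Output: (5, 40, 133, 133)

Answer: (5, 40, 133, 133)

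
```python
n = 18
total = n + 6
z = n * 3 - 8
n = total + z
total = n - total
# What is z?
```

Trace:
`n = 18` → n = 18
`total = n + 6` → total = 24
`z = n * 3 - 8` → z = 46
`n = total + z` → n = 70
`total = n - total` → total = 46
So z = 46

Answer: 46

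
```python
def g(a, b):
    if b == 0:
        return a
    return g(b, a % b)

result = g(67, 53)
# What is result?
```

g(67, 53) -> g(53, 14) -> g(14, 11) -> g(11, 3) -> g(3, 2) -> g(2, 1) -> g(1, 0) -> 1

Answer: 1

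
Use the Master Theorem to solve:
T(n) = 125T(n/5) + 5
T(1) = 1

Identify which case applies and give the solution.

a=125, b=5, f(n)=5. log_5(125) = 3. Since c=0 < 3, Case 1 applies: T(n) = Θ(n^log_b(a)) = O(n^3).

Answer: O(n^3) - Case 1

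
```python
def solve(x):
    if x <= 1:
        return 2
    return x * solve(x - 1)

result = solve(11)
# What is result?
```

solve(11) = 11 * 10 * 9 * 8 * 7 * 6 * 5 * 4 * 3 * 2 * 2 = 79833600

Answer: 79833600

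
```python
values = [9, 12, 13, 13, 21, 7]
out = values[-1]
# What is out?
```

Trace:
`values = [9, 12, 13, 13, 21, 7]` → values = [9, 12, 13, 13, 21, 7]
`out = values[-1]` → out = 7
So out = 7

Answer: 7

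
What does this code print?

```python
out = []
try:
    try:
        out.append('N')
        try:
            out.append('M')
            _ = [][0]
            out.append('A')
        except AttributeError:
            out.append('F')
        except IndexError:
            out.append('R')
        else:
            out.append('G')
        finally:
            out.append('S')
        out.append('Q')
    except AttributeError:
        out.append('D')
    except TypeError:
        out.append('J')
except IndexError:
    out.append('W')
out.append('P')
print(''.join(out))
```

Execution trace: 'N' (try body) → 'M' (inner try body) → 'R' (inner except IndexError) → 'S' (inner finally) → 'Q' (try body, no exception) → 'P' (after the try/except). Output: NMRSQP

Answer: NMRSQP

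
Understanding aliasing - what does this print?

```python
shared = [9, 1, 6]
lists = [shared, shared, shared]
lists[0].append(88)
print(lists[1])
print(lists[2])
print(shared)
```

Key concept: list of same reference.
Step by step:
`shared = [9, 1, 6]` → shared = [9, 1, 6]
`lists = [shared, shared, shared]` → lists = [[9, 1, 6], [9, 1, 6], [9, 1, 6]]
`lists[0].append(88)` → shared = [9, 1, 6, 88]; lists = [[9, 1, 6, 88], [9, 1, 6, 88], [9, 1, 6, 88]]
`print(lists[1])` → prints [9, 1, 6, 88]
`print(lists[2])` → prints [9, 1, 6, 88]
`print(shared)` → prints [9, 1, 6, 88]

Answer:
[9, 1, 6, 88]
[9, 1, 6, 88]
[9, 1, 6, 88]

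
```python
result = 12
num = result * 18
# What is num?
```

Trace:
`result = 12` → result = 12
`num = result * 18` → num = 216
So num = 216

Answer: 216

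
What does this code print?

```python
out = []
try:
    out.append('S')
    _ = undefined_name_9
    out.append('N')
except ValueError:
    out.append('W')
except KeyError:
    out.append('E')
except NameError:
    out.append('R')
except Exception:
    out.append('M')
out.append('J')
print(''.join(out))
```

Execution trace: 'S' (try body) → 'R' (except NameError) → 'J' (after the try/except). Output: SRJ

Answer: SRJ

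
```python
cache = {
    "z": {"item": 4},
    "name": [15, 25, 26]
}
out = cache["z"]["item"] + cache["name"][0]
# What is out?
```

Trace:
`cache = { ...` → cache = {'z': {'item': 4}, 'name': [15, 25, 26]}
`out = cache["z"]["item"] + cache["name"][0]` → out = 19
So out = 19

Answer: 19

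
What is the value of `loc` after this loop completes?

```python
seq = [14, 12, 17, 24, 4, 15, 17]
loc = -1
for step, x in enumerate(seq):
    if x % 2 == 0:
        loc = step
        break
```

First even number index in [14, 12, 17, 24, 4, 15, 17]
`loc` takes the values: -1 → 0

Answer: 0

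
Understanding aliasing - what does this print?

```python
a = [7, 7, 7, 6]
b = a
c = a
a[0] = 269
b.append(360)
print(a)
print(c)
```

Key concept: multiple aliases.
Step by step:
`a = [7, 7, 7, 6]` → a = [7, 7, 7, 6]
`b = a` → b = [7, 7, 7, 6] (same object as a)
`c = a` → c = [7, 7, 7, 6] (same object as a, b)
`a[0] = 269` → a = [269, 7, 7, 6] (same object as b, c); b = [269, 7, 7, 6] (same object as a, c); c = [269, 7, 7, 6] (same object as a, b)
`b.append(360)` → a = [269, 7, 7, 6, 360] (same object as b, c); b = [269, 7, 7, 6, 360] (same object as a, c); c = [269, 7, 7, 6, 360] (same object as a, b)
`print(a)` → prints [269, 7, 7, 6, 360]
`print(c)` → prints [269, 7, 7, 6, 360]

Answer:
[269, 7, 7, 6, 360]
[269, 7, 7, 6, 360]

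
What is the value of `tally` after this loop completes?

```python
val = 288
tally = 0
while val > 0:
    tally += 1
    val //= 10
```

Count digits by repeated division by 10
`tally` takes the values: 0 → 1 → 2 → 3

Answer: 3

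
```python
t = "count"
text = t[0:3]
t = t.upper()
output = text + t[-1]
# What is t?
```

Trace:
`t = "count"` → t = 'count'
`text = t[0:3]` → text = 'cou'
`t = t.upper()` → t = 'COUNT'
`output = text + t[-1]` → output = 'couT'
So t = 'COUNT'

Answer: 'COUNT'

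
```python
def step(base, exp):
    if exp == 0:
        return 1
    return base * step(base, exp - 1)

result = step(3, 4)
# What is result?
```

step(3, 4) = 3 * 3 * 3 * 3 = 81

Answer: 81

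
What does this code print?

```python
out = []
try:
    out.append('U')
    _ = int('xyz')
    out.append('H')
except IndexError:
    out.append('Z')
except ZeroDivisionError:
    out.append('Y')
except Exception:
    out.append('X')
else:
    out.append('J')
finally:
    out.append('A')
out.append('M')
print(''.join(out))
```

Execution trace: 'U' (try body) → 'X' (except Exception) → 'A' (finally) → 'M' (after the try/except). Output: UXAM

Answer: UXAM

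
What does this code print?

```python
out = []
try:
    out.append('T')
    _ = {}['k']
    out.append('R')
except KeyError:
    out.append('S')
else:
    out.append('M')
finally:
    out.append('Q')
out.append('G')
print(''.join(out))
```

Execution trace: 'T' (try body) → 'S' (except KeyError) → 'Q' (finally) → 'G' (after the try/except). Output: TSQG

Answer: TSQG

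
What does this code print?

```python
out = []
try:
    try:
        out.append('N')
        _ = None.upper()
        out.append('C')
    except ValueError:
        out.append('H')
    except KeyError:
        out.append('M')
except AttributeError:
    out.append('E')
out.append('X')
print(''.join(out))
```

Execution trace: 'N' (inner try body) → 'E' (outer except AttributeError) → 'X' (after the try/except). Output: NEX

Answer: NEX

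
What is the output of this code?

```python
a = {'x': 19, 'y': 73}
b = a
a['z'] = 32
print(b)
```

Key concept: dict aliasing.
Step by step:
`a = {'x': 19, 'y': 73}` → a = {'x': 19, 'y': 73}
`b = a` → b = {'x': 19, 'y': 73} (same object as a)
`a['z'] = 32` → a = {'x': 19, 'y': 73, 'z': 32} (same object as b); b = {'x': 19, 'y': 73, 'z': 32} (same object as a)
`print(b)` → prints {'x': 19, 'y': 73, 'z': 32}

Answer: {'x': 19, 'y': 73, 'z': 32}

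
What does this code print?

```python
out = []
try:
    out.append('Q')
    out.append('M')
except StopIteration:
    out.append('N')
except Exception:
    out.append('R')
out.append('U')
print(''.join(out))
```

Execution trace: 'Q' (try body) → 'M' (try body, no exception) → 'U' (after the try/except). Output: QMU

Answer: QMU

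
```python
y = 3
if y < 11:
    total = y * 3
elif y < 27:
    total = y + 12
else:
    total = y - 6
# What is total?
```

Trace:
`y = 3` → y = 3
`if y < 11: ...` → y < 11 is True → total = 9
So total = 9

Answer: 9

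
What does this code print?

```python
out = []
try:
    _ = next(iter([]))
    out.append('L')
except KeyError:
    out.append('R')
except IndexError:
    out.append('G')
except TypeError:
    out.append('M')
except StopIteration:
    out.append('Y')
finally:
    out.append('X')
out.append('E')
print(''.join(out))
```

Execution trace: 'Y' (except StopIteration) → 'X' (finally) → 'E' (after the try/except). Output: YXE

Answer: YXE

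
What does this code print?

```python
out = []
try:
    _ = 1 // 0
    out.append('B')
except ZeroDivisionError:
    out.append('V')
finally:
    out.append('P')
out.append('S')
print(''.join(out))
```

Execution trace: 'V' (except ZeroDivisionError) → 'P' (finally) → 'S' (after the try/except). Output: VPS

Answer: VPS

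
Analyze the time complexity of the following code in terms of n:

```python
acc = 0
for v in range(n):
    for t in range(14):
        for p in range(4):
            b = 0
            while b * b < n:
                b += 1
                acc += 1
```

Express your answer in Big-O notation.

Each loop level contributes: n × 1 × 1 × √n. Multiplying the contributions gives O(n√n).

Answer: O(n√n)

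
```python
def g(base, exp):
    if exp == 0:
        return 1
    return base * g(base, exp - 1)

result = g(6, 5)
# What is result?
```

g(6, 5) = 6 * 6 * 6 * 6 * 6 = 7776

Answer: 7776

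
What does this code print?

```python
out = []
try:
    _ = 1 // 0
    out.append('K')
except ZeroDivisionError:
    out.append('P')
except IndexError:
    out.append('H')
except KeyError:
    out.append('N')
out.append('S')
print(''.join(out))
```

Execution trace: 'P' (except ZeroDivisionError) → 'S' (after the try/except). Output: PS

Answer: PS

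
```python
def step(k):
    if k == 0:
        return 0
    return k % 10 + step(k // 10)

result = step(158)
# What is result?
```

Sum of digits of 158: 8 + 5 + 1 = 14

Answer: 14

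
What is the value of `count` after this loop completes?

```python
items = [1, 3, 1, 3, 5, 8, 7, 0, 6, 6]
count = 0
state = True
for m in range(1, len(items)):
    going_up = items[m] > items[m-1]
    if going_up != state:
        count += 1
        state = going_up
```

Count direction changes in [1, 3, 1, 3, 5, 8, 7, 0, 6, 6]
`count` takes the values: 0 → 1 → 2 → 3 → 4 → 5

Answer: 5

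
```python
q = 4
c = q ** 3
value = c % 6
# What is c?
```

Trace:
`q = 4` → q = 4
`c = q ** 3` → c = 64
`value = c % 6` → value = 4
So c = 64

Answer: 64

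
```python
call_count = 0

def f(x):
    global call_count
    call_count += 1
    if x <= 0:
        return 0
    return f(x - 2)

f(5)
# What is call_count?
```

Linear recursion stepping by 2: 4 calls from x=5 down to ≤0.

Answer: 4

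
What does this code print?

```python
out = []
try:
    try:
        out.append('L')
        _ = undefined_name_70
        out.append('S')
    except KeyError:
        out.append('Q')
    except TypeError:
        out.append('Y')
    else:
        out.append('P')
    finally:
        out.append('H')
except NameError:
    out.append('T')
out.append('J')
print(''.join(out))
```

Execution trace: 'L' (try body) → 'H' (finally) → 'T' (outer except NameError) → 'J' (after the try/except). Output: LHTJ

Answer: LHTJ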